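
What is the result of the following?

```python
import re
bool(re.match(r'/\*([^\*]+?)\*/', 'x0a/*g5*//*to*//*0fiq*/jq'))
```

`re.match` won't scan ahead — the pattern has to work from the very first character.
Here the pattern fails at index 0, so the call returns None, and `bool(None)` is False.

False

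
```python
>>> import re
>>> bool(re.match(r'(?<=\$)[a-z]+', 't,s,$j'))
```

False

The positive lookaround only admits positions where the adjacent text matches; those characters stay outside the span.
`re.match` won't scan ahead — the pattern has to work from the very first character.
Here the string doesn't start with a match, so the call returns None, and `bool(None)` is False.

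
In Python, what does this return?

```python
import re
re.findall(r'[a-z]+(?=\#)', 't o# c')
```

Lookahead/lookbehind check context without consuming it, so the matched span excludes the asserted characters.
Matches: at [2:3] → 'o'.
No capturing groups, so `findall` returns the 1 full match string.

['o']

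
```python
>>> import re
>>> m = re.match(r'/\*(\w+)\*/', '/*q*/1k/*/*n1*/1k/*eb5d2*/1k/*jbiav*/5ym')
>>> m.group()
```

'/*q*/'

`re.match` won't scan ahead — the pattern has to work from the very first character.
The match spans [0:5] → '/*q*/'.
Captured: group 1 = 'q'.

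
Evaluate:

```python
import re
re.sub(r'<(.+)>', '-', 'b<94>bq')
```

'b-bq'

Each match is replaced by '-'.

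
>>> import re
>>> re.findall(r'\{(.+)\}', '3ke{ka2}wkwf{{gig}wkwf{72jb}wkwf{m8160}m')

['ka2}wkwf{{gig}wkwf{72jb}wkwf{m8160']

Walking the string: at [3:39] match '{ka2}wkwf{{gig}wkwf{72jb}wkwf{m8160}', group 1 = 'ka2}wkwf{{gig}wkwf{72jb}wkwf{m8160'.
Because there's exactly one group, `findall` drops the full match and keeps group 1 from the one hit.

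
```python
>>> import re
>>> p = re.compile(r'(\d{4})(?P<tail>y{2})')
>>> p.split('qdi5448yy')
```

['qdi', '5448', 'yy', '']

The pattern matches exactly 4 of a digit (captured); then exactly 2 of a literal 'y' (captured as 'tail').
`re.split` interleaves the captured-group text with the surrounding fragments.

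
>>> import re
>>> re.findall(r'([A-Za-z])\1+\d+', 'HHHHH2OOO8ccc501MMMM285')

`\1` has to match the exact text group 1 already captured.
Walking the string: at [0:6] match 'HHHHH2', group 1 = 'H'; at [6:10] match 'OOO8', group 1 = 'O'; at [10:16] match 'ccc501', group 1 = 'c'; at [16:23] match 'MMMM285', group 1 = 'M'.
Because there's exactly one group, `findall` drops the full match and keeps group 1 from each hit.

['H', 'O', 'c', 'M']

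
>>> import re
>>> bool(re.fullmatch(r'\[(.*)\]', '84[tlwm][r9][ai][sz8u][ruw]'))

False

`re.fullmatch` requires the pattern to consume the entire string.
Here the pattern can't cover the whole string, so the call returns None, and `bool(None)` is False.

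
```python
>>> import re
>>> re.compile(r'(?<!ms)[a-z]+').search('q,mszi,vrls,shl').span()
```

(0, 1)

The negative lookahead/lookbehind blocks any match where the forbidden context is present.
The match spans [0:1] → 'q'.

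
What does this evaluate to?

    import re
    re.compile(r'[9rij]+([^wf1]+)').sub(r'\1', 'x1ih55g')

The pattern matches one or more of one of [9rij]; then one or more of any character except [wf1] (captured).
Each match is replaced using the text its own group 1 captured.

'x1h55g'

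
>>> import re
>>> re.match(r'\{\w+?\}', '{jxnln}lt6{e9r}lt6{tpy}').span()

(0, 7)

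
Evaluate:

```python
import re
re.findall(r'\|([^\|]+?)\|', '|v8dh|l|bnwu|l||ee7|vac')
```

['v8dh', 'bnwu', 'ee7']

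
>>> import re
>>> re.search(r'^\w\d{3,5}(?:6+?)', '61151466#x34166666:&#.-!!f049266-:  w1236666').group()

'6115146'

The pattern matches anchored at the start of the string; then a word character, then 3 to 5 of a digit; then one or more of a literal '6' (lazy) (non-capturing group).
`re.search` tries every starting position until one works.
The match spans [0:7] → '6115146'.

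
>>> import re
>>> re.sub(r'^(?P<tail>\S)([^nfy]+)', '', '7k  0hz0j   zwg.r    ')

''

Every occurrence is swapped for ''.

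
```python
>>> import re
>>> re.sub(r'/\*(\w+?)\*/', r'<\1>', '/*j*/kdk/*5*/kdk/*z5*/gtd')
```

`\1` in the replacement pulls in group 1's text for each match.

'<j>kdk<5>kdk<z5>gtd'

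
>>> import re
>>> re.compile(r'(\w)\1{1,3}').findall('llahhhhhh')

['l', 'h', 'h']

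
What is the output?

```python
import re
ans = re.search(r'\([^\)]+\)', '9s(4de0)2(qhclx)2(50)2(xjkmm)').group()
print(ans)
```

The match spans [2:8] → '(4de0)'.

(4de0)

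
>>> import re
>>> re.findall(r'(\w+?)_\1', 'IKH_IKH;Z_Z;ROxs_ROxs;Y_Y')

['IKH', 'Z', 'ROxs', 'Y']

The backreference `\1` re-matches whatever the first group consumed, character for character.
Walking the string: at [0:7] match 'IKH_IKH', group 1 = 'IKH'; at [8:11] match 'Z_Z', group 1 = 'Z'; at [12:21] match 'ROxs_ROxs', group 1 = 'ROxs'; at [22:25] match 'Y_Y', group 1 = 'Y'.
Because there's exactly one group, `findall` drops the full match and keeps group 1 from each hit.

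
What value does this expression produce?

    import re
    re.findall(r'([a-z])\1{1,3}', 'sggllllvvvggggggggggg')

A backreference is literal: `\1` must see the identical characters the first group matched.
Scanning left to right: at [1:3] match 'gg', group 1 = 'g'; at [3:7] match 'llll', group 1 = 'l'; at [7:10] match 'vvv', group 1 = 'v'; at [10:14] match 'gggg', group 1 = 'g'; at [14:18] match 'gggg', group 1 = 'g'; ….
Because there's exactly one group, `findall` drops the full match and keeps group 1 from each hit.

['g', 'l', 'v', 'g', 'g', 'g']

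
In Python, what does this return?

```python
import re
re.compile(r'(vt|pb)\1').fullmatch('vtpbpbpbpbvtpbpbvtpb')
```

None

`\1` has to match the exact text group 1 already captured.
`re.fullmatch` is like wrapping the pattern in `^…$` (in single-line mode).
Here the pattern can't cover the whole string, so the call returns None.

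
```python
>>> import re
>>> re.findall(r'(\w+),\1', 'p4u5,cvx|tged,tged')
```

['tged']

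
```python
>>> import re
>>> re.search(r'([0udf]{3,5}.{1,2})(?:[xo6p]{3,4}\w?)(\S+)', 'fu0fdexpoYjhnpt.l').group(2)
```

Pattern: 3 to 5 of one of [0udf], then 1 to 2 of any character (captured); then 3 to 4 of one of [xo6p], then optionally a word character (non-capturing group); then one or more of a non-whitespace character (captured).
`search` walks the string left to right and returns the first match it finds.
The match spans [0:17] → 'fu0fdexpoYjhnpt.l'.
Captured: group 1 = 'fu0fde', group 2 = 'jhnpt.l'.

'jhnpt.l'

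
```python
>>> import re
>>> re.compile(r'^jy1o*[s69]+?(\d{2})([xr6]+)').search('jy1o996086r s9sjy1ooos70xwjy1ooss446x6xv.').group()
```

Pattern: anchored at the start of the string; then the literal 'jy1', then zero or more of the literal 'o'; then one or more of one of [s69] (lazy); then exactly 2 of a digit (captured); then one or more of one of [xr6] (captured).
The match spans [0:11] → 'jy1o996086r'.

'jy1o996086r'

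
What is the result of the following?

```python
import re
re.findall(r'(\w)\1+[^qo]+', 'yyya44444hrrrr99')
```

['y']

The backreference `\1` re-matches whatever the first group consumed, character for character.
Matches: at [0:16] match 'yyya44444hrrrr99', group 1 = 'y'.
One capturing group, so `findall` returns just the captured substring from the one match — 1 in all.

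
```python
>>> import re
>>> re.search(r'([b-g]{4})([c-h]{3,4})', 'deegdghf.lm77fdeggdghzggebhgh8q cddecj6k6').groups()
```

('deeg', 'dghf')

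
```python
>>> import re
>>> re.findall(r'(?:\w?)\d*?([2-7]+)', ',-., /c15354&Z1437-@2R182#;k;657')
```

['5354', '437', '2', '2', '57']

A `+?`/`*?`/`{m,n}?` starts at its minimum and grows only as far as needed for what follows to match.
Because there's exactly one group, `findall` drops the full match and keeps group 1 from each hit.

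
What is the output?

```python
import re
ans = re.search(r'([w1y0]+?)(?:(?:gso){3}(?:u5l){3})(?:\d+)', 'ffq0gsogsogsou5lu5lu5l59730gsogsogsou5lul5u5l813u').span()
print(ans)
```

The pattern matches one or more of one of [w1y0] (lazy) (captured); then the literal 'gso' repeated 3 times, then the literal 'u5l' repeated 3 times (non-capturing group); then one or more of a digit (non-capturing group).
`re.search` tries every starting position until one works.
The match spans [3:27] → '0gsogsogsou5lu5lu5l59730'.
Captured: group 1 = '0'.

(3, 27)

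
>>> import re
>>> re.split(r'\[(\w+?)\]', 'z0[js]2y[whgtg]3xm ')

Matches to split on: at [2:6] → '[js]'; at [8:15] → '[whgtg]'.
With a capturing group present, the delimiter's captured portion is kept in the result list.

['z0', 'js', '2y', 'whgtg', '3xm ']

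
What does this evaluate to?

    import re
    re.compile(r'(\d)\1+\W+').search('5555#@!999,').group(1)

The match spans [0:7] → '5555#@!'.
Captured: group 1 = '5'.

'5'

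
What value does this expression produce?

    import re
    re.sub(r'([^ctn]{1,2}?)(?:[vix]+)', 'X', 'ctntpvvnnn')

'ctntXnnn'

The pattern matches 1 to 2 of any character except [ctn] (lazy) (captured); then one or more of one of [vix] (non-capturing group).
Matches: at [4:7] → 'pvv'.
`sub` substitutes 'X' at each match site.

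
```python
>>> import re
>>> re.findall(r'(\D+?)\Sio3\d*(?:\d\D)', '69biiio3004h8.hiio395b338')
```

The pattern matches one or more of a non-digit (lazy) (captured); then a non-whitespace character, then the literal 'io3', then zero or more of a digit; then a digit, then a non-digit (non-capturing group).
Matches: at [2:12] match 'biiio3004h', group 1 = 'bi'; at [13:22] match '.hiio395b', group 1 = '.h'.
`findall` collects group 1 from each match (2 total).

['bi', '.h']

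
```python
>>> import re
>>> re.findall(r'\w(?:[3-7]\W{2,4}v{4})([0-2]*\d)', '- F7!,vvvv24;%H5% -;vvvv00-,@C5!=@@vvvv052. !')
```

Because there's exactly one group, `findall` drops the full match and keeps group 1 from each hit.

['24', '00', '05']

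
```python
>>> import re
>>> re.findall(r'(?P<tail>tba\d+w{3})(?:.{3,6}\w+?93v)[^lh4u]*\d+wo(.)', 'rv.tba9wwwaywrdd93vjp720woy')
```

[('tba9www', 'y')]

Pattern: the literal 'tba', then one or more of a digit, then exactly 3 of a literal 'w' (captured as 'tail'); then 3 to 6 of any character, then one or more of a word character (lazy), then the literal '93v' (non-capturing group); then zero or more of any character except [lh4u], then one or more of a digit, then the literal 'wo'; then any character (captured).
Matches: at [3:27] match 'tba9wwwaywrdd93vjp720woy', groups = ('tba9www', 'y').
`findall` packs the 2 group values into a tuple for every match.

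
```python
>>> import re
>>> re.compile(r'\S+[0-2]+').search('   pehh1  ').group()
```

This matches one or more of a non-whitespace character; then one or more of a character in [0-2].
The match spans [3:8] → 'pehh1'.

'pehh1'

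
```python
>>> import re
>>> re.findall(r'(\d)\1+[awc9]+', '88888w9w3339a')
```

`\1` is not a pattern — it's the concrete string captured by group 1, re-applied verbatim.
With a single group, `findall` returns only what that group captured — 2 items.

['8', '3']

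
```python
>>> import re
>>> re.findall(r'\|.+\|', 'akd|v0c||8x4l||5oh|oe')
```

Walking the string: at [3:19] → '|v0c||8x4l||5oh|'.
No capturing groups, so `findall` returns the 1 full match string.

['|v0c||8x4l||5oh|']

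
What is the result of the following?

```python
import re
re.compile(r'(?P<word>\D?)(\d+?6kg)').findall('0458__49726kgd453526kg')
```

`findall` packs the 2 group values into a tuple for every match.

[('_', '49726kg'), ('d', '453526kg')]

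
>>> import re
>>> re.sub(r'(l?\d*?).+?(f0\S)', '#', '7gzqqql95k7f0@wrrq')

'#wrrq'

This matches optionally the literal 'l', then zero or more of a digit (lazy) (captured); then one or more of any character (lazy); then the literal 'f0', then a non-whitespace character (captured).
Matches: at [0:14] → '7gzqqql95k7f0@'.
`sub` substitutes '#' at each match site.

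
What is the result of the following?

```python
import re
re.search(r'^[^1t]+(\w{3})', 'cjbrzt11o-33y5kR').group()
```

The match spans [0:8] → 'cjbrzt11'.

'cjbrzt11'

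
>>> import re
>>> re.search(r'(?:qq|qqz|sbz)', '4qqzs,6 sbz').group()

Branches in `(...|...)` are attempted left-to-right; the first branch that allows the whole pattern to succeed is taken.
`re.search` tries every starting position until one works.
The match spans [1:3] → 'qq'.

'qq'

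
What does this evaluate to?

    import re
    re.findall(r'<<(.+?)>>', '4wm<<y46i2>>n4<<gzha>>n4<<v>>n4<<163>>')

The `?` after the quantifier makes it lazy — it takes as little as possible before letting the rest of the pattern try.
With a single group, `findall` returns only what that group captured — 4 items.

['y46i2', 'gzha', 'v', '163']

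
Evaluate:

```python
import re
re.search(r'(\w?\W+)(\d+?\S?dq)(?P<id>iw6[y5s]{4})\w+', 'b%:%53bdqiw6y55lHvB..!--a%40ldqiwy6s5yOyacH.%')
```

The pattern matches optionally a word character, then one or more of a non-word character (captured); then one or more of a digit (lazy), then optionally a non-whitespace character, then the literal 'dq' (captured); then the literal 'iw6', then exactly 4 of one of [y5s] (captured as 'id'); then one or more of a word character.
Here the pattern never matches, so the call returns None.

None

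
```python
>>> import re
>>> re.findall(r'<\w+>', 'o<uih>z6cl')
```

Matches: at [1:6] → '<uih>'.
With no groups in the pattern, `findall` gives back each whole match — 1 here.

['<uih>']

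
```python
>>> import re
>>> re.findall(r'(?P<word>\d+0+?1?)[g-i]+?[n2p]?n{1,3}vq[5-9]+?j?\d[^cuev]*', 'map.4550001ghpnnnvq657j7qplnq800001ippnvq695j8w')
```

['4550001']

The pattern matches one or more of a digit, then one or more of the literal '0' (lazy), then optionally the literal '1' (captured as 'word'); then one or more of a character in [g-i] (lazy), then optionally one of [n2p], then 1 to 3 of the literal 'n'; then the literal 'vq', then one or more of a character in [5-9] (lazy); then optionally the literal 'j', then a digit, then zero or more of any character except [cuev].
Scanning left to right: at [4:39] match '4550001ghpnnnvq657j7qplnq800001ippn', group 1 = '4550001'.
Because there's exactly one group, `findall` drops the full match and keeps group 1 from the one hit.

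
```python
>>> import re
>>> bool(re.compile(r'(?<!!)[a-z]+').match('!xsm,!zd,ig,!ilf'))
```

False

A negative assertion filters positions out without eating any characters.
`match` is anchored at position 0; if the pattern doesn't fit there, it returns None.
Here the pattern fails at index 0, so the call returns None, and `bool(None)` is False.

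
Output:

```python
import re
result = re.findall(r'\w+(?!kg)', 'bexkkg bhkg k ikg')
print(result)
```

['bexkkg', 'bhkg', 'k', 'ikg']

The negative lookaround is zero-width — it rules out positions where the adjacent text would match, without consuming anything.
Walking the string: at [0:6] → 'bexkkg'; at [7:11] → 'bhkg'; at [12:13] → 'k'; at [14:17] → 'ikg'.
Since nothing is captured, `findall` lists the 4 matched substrings directly.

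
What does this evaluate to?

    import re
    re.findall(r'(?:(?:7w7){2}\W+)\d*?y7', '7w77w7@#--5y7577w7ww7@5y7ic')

['7w77w7@#--5y7']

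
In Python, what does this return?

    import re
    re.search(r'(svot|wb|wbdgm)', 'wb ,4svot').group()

Unlike `match`, `search` isn't anchored — it looks for the pattern anywhere in the string.
The match spans [0:2] → 'wb'.
Captured: group 1 = 'wb'.

'wb'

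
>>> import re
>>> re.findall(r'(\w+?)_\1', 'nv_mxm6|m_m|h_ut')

A backreference is literal: `\1` must see the identical characters the first group matched.
Walking the string: at [8:11] match 'm_m', group 1 = 'm'.
Because there's exactly one group, `findall` drops the full match and keeps group 1 from the one hit.

['m']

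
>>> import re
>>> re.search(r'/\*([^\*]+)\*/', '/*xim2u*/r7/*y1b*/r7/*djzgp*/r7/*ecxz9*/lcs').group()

'/*xim2u*/'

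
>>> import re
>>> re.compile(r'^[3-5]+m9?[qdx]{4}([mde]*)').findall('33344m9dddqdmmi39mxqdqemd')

This matches anchored at the start of the string; then one or more of a character in [3-5]; then the literal 'm', then optionally the literal '9', then exactly 4 of one of [qdx]; then zero or more of one of [mde] (captured).
Scanning left to right: at [0:14] match '33344m9dddqdmm', group 1 = 'dmm'.
With a single group, `findall` returns only what that group captured — 1 item.

['dmm']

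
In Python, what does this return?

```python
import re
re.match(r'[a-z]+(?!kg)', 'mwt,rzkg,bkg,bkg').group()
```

Because the assertion is negative and zero-width, positions next to the forbidden text are skipped.
`re.match` only tries the pattern at the start of the string.
The match spans [0:3] → 'mwt'.

'mwt'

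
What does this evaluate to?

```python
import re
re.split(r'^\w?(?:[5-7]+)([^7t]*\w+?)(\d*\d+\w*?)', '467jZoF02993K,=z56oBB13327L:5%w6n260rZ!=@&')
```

Pattern: anchored at the start of the string; then optionally a word character; then one or more of a character in [5-7] (non-capturing group); then zero or more of any character except [7t], then one or more of a word character (lazy) (captured); then zero or more of a digit, then one or more of a digit, then zero or more of a word character (lazy) (captured).
Because the quantifier is non-greedy, it stops expanding at the earliest point where the rest of the pattern can succeed.
Matches to split on: at [0:26] → '467jZoF02993K,=z56oBB13327'.
With a capturing group present, the delimiter's captured portion is kept in the result list.

['', 'jZoF02993K,=z56oBB1332', '7', 'L:5%w6n260rZ!=@&']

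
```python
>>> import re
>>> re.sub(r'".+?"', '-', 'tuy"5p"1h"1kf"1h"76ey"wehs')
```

The `?` after the quantifier makes it lazy — it takes as little as possible before letting the rest of the pattern try.
`sub` substitutes '-' at each match site.

'tuy-1h-1h-wehs'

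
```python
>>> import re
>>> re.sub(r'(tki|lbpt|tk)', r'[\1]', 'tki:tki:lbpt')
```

'[tki]:[tki]:[lbpt]'

The regex engine tests alternatives in the order written; an earlier branch that matches wins even if a later one would match more.
`\1` in the replacement pulls in group 1's text for each match.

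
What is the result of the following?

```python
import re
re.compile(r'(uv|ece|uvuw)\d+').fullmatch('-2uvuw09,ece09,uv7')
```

None

For `fullmatch`, every character of the input must be accounted for by the pattern.
Here there's no way to consume every character, so the call returns None.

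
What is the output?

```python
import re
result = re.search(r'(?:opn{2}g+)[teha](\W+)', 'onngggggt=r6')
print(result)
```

None

This matches the literal 'op', then exactly 2 of the literal 'n', then one or more of the literal 'g' (non-capturing group); then one of [teha]; then one or more of a non-word character (captured).
`search` walks the string left to right and returns the first match it finds.
Here nothing in the string fits, so the call returns None.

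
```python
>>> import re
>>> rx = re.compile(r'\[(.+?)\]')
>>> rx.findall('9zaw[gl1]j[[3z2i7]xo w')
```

The `?` after the quantifier makes it lazy — it takes as little as possible before letting the rest of the pattern try.
`findall` collects group 1 from each match (2 total).

['gl1', '[3z2i7']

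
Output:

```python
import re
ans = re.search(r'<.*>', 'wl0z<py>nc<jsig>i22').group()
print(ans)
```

The match spans [4:16] → '<py>nc<jsig>'.

<py>nc<jsig>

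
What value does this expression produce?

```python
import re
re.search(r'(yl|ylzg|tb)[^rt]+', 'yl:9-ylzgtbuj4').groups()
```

('yl',)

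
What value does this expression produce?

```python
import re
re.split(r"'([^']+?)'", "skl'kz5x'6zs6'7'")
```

['skl', 'kz5x', '6zs6', '7', '']

With a capturing group present, the delimiter's captured portion is kept in the result list.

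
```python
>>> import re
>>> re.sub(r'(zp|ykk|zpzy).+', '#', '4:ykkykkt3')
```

'4:#'

`sub` substitutes '#' at each match site.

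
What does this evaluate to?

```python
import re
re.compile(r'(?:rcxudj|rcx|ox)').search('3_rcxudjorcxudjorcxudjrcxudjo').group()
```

'rcxudj'

The regex engine tests alternatives in the order written; an earlier branch that matches wins even if a later one would match more.
`search` walks the string left to right and returns the first match it finds.
The match spans [2:8] → 'rcxudj'.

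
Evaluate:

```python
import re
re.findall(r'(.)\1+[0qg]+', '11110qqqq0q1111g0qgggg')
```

['1', '1']

After group 1 captures some text, `\1` only succeeds where that same text appears again.
Matches: at [0:11] match '11110qqqq0q', group 1 = '1'; at [11:22] match '1111g0qgggg', group 1 = '1'.
`findall` collects group 1 from each match (2 total).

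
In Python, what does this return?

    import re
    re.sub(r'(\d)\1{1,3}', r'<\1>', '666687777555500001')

After group 1 captures some text, `\1` only succeeds where that same text appears again.
Matches: at [0:4] → '6666'; at [5:9] → '7777'; at [9:13] → '5555'; at [13:17] → '0000'.
`\1` in the replacement pulls in group 1's text for each match.

'<6>8<7><5><0>1'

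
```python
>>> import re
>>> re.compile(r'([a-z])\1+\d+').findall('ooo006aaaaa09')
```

['o', 'a']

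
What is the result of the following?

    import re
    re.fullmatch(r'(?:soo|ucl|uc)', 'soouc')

None

`re.fullmatch` is like wrapping the pattern in `^…$` (in single-line mode).
Here the pattern can't cover the whole string, so the call returns None.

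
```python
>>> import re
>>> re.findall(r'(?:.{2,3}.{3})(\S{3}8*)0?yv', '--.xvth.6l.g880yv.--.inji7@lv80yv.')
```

['l.g88', '@lv8']

This matches 2 to 3 of any character, then exactly 3 of any character (non-capturing group); then exactly 3 of a non-whitespace character, then zero or more of the literal '8' (captured); then optionally a literal '0', then the literal 'yv'.
Matches: at [3:17] match 'xvth.6l.g880yv', group 1 = 'l.g88'; at [20:33] match '.inji7@lv80yv', group 1 = '@lv8'.
`findall` collects group 1 from each match (2 total).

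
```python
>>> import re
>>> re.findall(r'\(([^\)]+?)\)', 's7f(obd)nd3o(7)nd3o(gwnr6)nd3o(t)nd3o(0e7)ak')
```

['obd', '7', 'gwnr6', 't', '0e7']

One capturing group, so `findall` returns just the captured substring from each match — 5 in all.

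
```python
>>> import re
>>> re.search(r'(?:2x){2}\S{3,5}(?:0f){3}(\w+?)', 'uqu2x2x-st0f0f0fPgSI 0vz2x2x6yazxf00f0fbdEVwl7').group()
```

'2x2x-st0f0f0fP'

Lazy quantifiers expand one character at a time until the remainder of the pattern can match.
The match spans [3:17] → '2x2x-st0f0f0fP'.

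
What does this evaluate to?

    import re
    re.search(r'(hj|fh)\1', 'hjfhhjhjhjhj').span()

(4, 8)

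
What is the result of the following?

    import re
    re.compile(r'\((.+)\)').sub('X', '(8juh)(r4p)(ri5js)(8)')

'X'

Every occurrence is swapped for 'X'.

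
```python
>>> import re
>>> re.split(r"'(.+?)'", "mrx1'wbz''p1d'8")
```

['mrx1', 'wbz', '', 'p1d', '8']

A `+?`/`*?`/`{m,n}?` starts at its minimum and grows only as far as needed for what follows to match.
Matches to split on: at [4:9] → "'wbz'"; at [9:14] → "'p1d'".
With a capturing group present, the delimiter's captured portion is kept in the result list.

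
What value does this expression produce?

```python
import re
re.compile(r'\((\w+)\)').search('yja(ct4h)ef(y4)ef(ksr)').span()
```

(3, 9)

`search` walks the string left to right and returns the first match it finds.
The match spans [3:9] → '(ct4h)'.
Captured: group 1 = 'ct4h'.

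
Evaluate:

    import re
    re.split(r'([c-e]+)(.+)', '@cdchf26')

['@', 'cdc', 'hf26', '']

Pattern: one or more of a character in [c-e] (captured); then one or more of any character (captured).
Matches to split on: at [1:8] → 'cdchf26'.
With a capturing group present, the delimiter's captured portion is kept in the result list.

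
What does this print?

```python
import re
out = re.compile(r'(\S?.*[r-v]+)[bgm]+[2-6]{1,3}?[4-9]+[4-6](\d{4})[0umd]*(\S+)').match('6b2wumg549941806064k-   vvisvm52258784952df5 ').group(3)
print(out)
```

64k-

The match spans [0:21] → '6b2wumg549941806064k-'.
Captured: group 1 = '6b2wu', group 2 = '1806', group 3 = '64k-'.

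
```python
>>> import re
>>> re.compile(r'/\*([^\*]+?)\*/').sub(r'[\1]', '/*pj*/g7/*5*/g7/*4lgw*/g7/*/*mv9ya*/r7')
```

'[pj]g7[5]g7[4lgw]g7/*[mv9ya]r7'

Matches: at [0:6] → '/*pj*/'; at [8:13] → '/*5*/'; at [15:23] → '/*4lgw*/'; at [27:36] → '/*mv9ya*/'.
`\1` in the replacement pulls in group 1's text for each match.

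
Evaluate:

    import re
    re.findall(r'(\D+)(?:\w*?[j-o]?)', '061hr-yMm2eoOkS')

['hr-yMm', 'eoOkS']

Because the quantifier is non-greedy, it stops expanding at the earliest point where the rest of the pattern can succeed.
With a single group, `findall` returns only what that group captured — 2 items.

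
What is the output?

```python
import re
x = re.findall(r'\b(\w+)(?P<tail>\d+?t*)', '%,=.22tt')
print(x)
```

[('2', '2tt')]

Pattern: a word boundary (`\b`, zero-width); then one or more of a word character (captured); then one or more of a digit (lazy), then zero or more of the literal 't' (captured as 'tail').
Matches: at [4:8] match '22tt', groups = ('2', '2tt').
2 groups means the one result is a tuple of 2 captured strings — 1 here.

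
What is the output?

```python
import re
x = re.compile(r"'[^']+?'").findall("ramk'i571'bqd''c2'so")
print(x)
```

Walking the string: at [4:10] → "'i571'"; at [14:18] → "'c2'".
With no groups in the pattern, `findall` gives back each whole match — 2 here.

["'i571'", "'c2'"]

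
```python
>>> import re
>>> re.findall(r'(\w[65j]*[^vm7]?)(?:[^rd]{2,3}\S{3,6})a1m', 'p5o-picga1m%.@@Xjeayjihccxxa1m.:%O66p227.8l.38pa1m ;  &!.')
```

This matches a word character, then zero or more of one of [65j], then optionally any character except [vm7] (captured); then 2 to 3 of any character except [rd], then 3 to 6 of a non-whitespace character (non-capturing group); then the literal 'a1', then the literal 'm'.
`findall` collects group 1 from each match (3 total).

['p5o', 'Xje', 'p2']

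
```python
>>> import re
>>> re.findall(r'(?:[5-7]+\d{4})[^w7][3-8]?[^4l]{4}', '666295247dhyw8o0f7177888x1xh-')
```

['666295247dhyw', '7177888x1xh']

Pattern: one or more of a character in [5-7], then exactly 4 of a digit (non-capturing group); then any character except [w7], then optionally a character in [3-8], then exactly 4 of any character except [4l].
Since nothing is captured, `findall` lists the 2 matched substrings directly.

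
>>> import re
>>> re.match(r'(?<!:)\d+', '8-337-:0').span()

With `match`, the pattern is implicitly anchored at the beginning.
The match spans [0:1] → '8'.

(0, 1)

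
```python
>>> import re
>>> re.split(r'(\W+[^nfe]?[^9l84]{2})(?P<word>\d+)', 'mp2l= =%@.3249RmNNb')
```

['mp2l', '= =%@.32', '49', 'RmNNb']

The pattern matches one or more of a non-word character, then optionally any character except [nfe], then exactly 2 of any character except [9l84] (captured); then one or more of a digit (captured as 'word').
Matches to split on: at [4:14] → '= =%@.3249'.
Because the pattern has a capturing group, `split` also inserts each captured text between the pieces.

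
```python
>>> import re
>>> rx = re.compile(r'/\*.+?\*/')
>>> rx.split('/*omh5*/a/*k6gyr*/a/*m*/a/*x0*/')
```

Matches to split on: at [0:8] → '/*omh5*/'; at [9:18] → '/*k6gyr*/'; at [19:24] → '/*m*/'; at [25:31] → '/*x0*/'.
`split` removes every match and returns the 5 fragments in between.

['', 'a', 'a', 'a', '']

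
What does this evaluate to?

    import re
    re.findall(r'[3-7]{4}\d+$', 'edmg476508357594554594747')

['476508357594554594747']

Pattern: exactly 4 of a character in [3-7]; then one or more of a digit; then anchored at the end.
Scanning left to right: at [4:25] → '476508357594554594747'.
`findall` yields the raw match text (1 of them) because the pattern has no groups.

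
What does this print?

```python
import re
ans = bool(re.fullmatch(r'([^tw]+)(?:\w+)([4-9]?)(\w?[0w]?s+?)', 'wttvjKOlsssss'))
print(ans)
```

`re.fullmatch` is like wrapping the pattern in `^…$` (in single-line mode).
Here the string isn't matched end-to-end, so the call returns None, and `bool(None)` is False.

False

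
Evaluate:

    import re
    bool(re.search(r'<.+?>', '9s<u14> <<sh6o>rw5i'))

Unlike `match`, `search` isn't anchored — it looks for the pattern anywhere in the string.
The match spans [2:7] → '<u14>'.

True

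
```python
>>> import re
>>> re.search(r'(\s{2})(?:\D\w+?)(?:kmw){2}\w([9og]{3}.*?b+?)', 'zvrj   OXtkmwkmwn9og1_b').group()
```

This matches exactly 2 of whitespace (captured); then a non-digit, then one or more of a word character (lazy) (non-capturing group); then the literal 'kmw' repeated 2 times, then a word character; then exactly 3 of one of [9og], then zero or more of any character (lazy), then one or more of a literal 'b' (lazy) (captured).
Unlike `match`, `search` isn't anchored — it looks for the pattern anywhere in the string.
The match spans [4:23] → '   OXtkmwkmwn9og1_b'.
Captured: group 1 = '  ', group 2 = '9og1_b'.

'   OXtkmwkmwn9og1_b'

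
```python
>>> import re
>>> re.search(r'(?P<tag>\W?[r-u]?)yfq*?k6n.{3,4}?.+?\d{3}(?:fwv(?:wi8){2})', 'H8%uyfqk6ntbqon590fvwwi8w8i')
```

The pattern matches optionally a non-word character, then optionally a character in [r-u] (captured as 'tag'); then the literal 'yf', then zero or more of the literal 'q' (lazy), then the literal 'k6n'; then 3 to 4 of any character (lazy), then one or more of any character (lazy), then exactly 3 of a digit; then the literal 'fwv', then the literal 'wi8' repeated 2 times (non-capturing group).
`re.search` tries every starting position until one works.
Here nothing in the string fits, so the call returns None.

None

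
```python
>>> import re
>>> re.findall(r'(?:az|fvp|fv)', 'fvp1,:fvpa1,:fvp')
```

`|` is ordered: at each position the engine commits to the first alternative that works.
Since nothing is captured, `findall` lists the 3 matched substrings directly.

['fvp', 'fvp', 'fvp']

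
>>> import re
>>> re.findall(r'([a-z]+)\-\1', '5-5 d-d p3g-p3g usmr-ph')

['d']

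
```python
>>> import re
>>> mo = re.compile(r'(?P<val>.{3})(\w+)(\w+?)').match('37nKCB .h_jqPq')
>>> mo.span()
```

`re.match` only tries the pattern at the start of the string.
The match spans [0:6] → '37nKCB'.

(0, 6)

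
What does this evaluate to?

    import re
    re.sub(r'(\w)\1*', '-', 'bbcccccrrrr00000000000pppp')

After group 1 captures some text, `\1` only succeeds where that same text appears again.
Matches: at [0:2] → 'bb'; at [2:7] → 'ccccc'; at [7:11] → 'rrrr'; at [11:22] → '00000000000'; at [22:26] → 'pppp'.
`sub` substitutes '-' at each match site.

'-----'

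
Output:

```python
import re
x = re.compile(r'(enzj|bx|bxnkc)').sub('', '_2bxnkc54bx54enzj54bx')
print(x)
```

Alternation isn't longest-match — the leftmost alternative that fits at this position is chosen.
Matches: at [2:4] → 'bx'; at [9:11] → 'bx'; at [13:17] → 'enzj'; at [19:21] → 'bx'.
`sub` substitutes '' at each match site.

_2nkc545454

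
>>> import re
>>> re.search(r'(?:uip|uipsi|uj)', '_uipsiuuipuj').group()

'uip'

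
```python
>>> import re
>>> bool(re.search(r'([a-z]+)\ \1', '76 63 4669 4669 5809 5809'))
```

False

After group 1 captures some text, `\1` only succeeds where that same text appears again.
`search` walks the string left to right and returns the first match it finds.
Here nothing in the string fits, so the call returns None, and `bool(None)` is False.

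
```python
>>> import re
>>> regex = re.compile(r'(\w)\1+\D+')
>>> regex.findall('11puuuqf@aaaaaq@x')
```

['1']

After group 1 captures some text, `\1` only succeeds where that same text appears again.
Walking the string: at [0:17] match '11puuuqf@aaaaaq@x', group 1 = '1'.
Because there's exactly one group, `findall` drops the full match and keeps group 1 from the one hit.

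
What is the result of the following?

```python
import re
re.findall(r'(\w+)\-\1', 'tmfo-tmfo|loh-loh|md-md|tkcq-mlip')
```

`\1` is not a pattern — it's the concrete string captured by group 1, re-applied verbatim.
One capturing group, so `findall` returns just the captured substring from each match — 3 in all.

['tmfo', 'loh', 'md']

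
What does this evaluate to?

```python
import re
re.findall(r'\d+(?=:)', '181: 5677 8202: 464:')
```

['181', '8202', '464']

The lookaround is zero-width — it requires the adjacent text to match without consuming it, so the asserted text isn't part of the match.
Matches: at [0:3] → '181'; at [10:14] → '8202'; at [16:19] → '464'.
Since nothing is captured, `findall` lists the 3 matched substrings directly.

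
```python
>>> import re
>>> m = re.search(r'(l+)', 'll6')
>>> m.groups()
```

The match spans [0:2] → 'll'.
Captured: group 1 = 'll'.

('ll',)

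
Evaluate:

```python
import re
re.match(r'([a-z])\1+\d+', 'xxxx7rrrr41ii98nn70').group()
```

'xxxx7'

`\1` has to match the exact text group 1 already captured.
`re.match` won't scan ahead — the pattern has to work from the very first character.
The match spans [0:5] → 'xxxx7'.
Captured: group 1 = 'x'.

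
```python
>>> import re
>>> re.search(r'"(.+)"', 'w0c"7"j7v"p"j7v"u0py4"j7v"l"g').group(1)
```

'7"j7v"p"j7v"u0py4"j7v"l'

`re.search` tries every starting position until one works.
The match spans [3:28] → '"7"j7v"p"j7v"u0py4"j7v"l"'.
Captured: group 1 = '7"j7v"p"j7v"u0py4"j7v"l'.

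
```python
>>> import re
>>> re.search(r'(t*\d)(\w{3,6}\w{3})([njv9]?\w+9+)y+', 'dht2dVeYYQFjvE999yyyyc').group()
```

The pattern matches zero or more of a literal 't', then a digit (captured); then 3 to 6 of a word character, then exactly 3 of a word character (captured); then optionally one of [njv9], then one or more of a word character, then one or more of a literal '9' (captured); then one or more of a literal 'y'.
`re.search` tries every starting position until one works.
The match spans [2:21] → 't2dVeYYQFjvE999yyyy'.
Captured: group 1 = 't2', group 2 = 'dVeYYQFjv', group 3 = 'E999'.

't2dVeYYQFjvE999yyyy'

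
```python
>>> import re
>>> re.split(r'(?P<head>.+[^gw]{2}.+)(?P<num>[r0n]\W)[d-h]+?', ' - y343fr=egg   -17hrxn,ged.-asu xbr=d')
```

['', ' - y343fr=egg   -17hrxn,ged.-asu xb', 'r=', '']

This matches one or more of any character, then exactly 2 of any character except [gw], then one or more of any character (captured as 'head'); then one of [r0n], then a non-word character (captured as 'num'); then one or more of a character in [d-h] (lazy).
Matches to split on: at [0:38] → ' - y343fr=egg   -17hrxn,ged.-asu xbr=d'.
With a capturing group present, the delimiter's captured portion is kept in the result list.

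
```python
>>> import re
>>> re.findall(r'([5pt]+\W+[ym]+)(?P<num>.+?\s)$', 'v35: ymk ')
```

[('5: ym', 'k ')]

`findall` packs the 2 group values into a tuple for every match.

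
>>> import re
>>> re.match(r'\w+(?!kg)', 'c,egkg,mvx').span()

(0, 1)

`(?!…)`/`(?<!…)` only lets a position through if the neighbouring text does NOT match; no characters are consumed.
`match` is anchored at position 0; if the pattern doesn't fit there, it returns None.
The match spans [0:1] → 'c'.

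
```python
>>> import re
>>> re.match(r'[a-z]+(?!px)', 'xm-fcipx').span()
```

(0, 2)

The negative lookaround is zero-width — it rules out positions where the adjacent text would match, without consuming anything.
`re.match` won't scan ahead — the pattern has to work from the very first character.
The match spans [0:2] → 'xm'.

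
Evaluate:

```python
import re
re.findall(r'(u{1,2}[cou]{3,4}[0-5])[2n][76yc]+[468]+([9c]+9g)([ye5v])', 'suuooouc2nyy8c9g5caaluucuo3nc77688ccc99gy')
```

[('uucuo3', 'ccc99g', 'y')]

The pattern matches 1 to 2 of the literal 'u', then 3 to 4 of one of [cou], then a character in [0-5] (captured); then one of [2n], then one or more of one of [76yc], then one or more of one of [468]; then one or more of one of [9c], then the literal '9g' (captured); then one of [ye5v] (captured).
Scanning left to right: at [21:41] match 'uucuo3nc77688ccc99gy', groups = ('uucuo3', 'ccc99g', 'y').
Multiple groups make `findall` return tuples — one 3-tuple for the one match.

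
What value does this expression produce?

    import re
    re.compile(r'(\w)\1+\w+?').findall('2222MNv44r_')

['2', '4']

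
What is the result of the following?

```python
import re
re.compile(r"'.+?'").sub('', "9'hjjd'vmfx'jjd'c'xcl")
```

Matches: at [1:7] → "'hjjd'"; at [11:16] → "'jjd'".
Each match is replaced by ''.

"9vmfxc'xcl"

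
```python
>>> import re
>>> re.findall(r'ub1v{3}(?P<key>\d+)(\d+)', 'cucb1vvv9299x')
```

[]

2 groups means each result is a tuple of 2 captured strings — 0 here.
Nothing in the string satisfies the pattern, so the list is empty.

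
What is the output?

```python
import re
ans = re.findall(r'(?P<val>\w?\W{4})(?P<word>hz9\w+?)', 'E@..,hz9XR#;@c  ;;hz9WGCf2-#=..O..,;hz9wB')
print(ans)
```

[('E@..,', 'hz9X'), ('c  ;;', 'hz9W'), ('O..,;', 'hz9w')]

Lazy quantifiers expand one character at a time until the remainder of the pattern can match.
2 groups means each result is a tuple of 2 captured strings — 3 here.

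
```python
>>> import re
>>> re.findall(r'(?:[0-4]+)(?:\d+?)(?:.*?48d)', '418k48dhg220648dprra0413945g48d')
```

['418k48d', '220648d', '0413945g48d']

The pattern matches one or more of a character in [0-4] (non-capturing group); then one or more of a digit (lazy) (non-capturing group); then zero or more of any character (lazy), then the literal '48d' (non-capturing group).
Scanning left to right: at [0:7] → '418k48d'; at [9:16] → '220648d'; at [20:31] → '0413945g48d'.
Since nothing is captured, `findall` lists the 3 matched substrings directly.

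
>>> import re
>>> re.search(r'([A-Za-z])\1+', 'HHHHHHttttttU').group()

'HHHHHH'

The backreference `\1` re-matches whatever the first group consumed, character for character.
Unlike `match`, `search` isn't anchored — it looks for the pattern anywhere in the string.
The match spans [0:6] → 'HHHHHH'.
Captured: group 1 = 'H'.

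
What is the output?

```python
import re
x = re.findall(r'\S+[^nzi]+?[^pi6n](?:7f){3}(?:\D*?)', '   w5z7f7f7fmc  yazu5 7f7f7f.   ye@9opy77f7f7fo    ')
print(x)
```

The pattern matches one or more of a non-whitespace character, then one or more of any character except [nzi] (lazy); then any character except [pi6n], then the literal '7f' repeated 3 times; then zero or more of a non-digit (lazy) (non-capturing group).
Matches: at [3:12] → 'w5z7f7f7f'; at [16:46] → 'yazu5 7f7f7f.   ye@9opy77f7f7f'.
With no groups in the pattern, `findall` gives back each whole match — 2 here.

['w5z7f7f7f', 'yazu5 7f7f7f.   ye@9opy77f7f7f']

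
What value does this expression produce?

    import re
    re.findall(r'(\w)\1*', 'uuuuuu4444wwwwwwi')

After group 1 captures some text, `\1` only succeeds where that same text appears again.
With a single group, `findall` returns only what that group captured — 4 items.

['u', '4', 'w', 'i']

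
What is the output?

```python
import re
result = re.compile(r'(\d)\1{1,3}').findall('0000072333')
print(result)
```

['0', '3']

A backreference is literal: `\1` must see the identical characters the first group matched.
Walking the string: at [0:4] match '0000', group 1 = '0'; at [7:10] match '333', group 1 = '3'.
One capturing group, so `findall` returns just the captured substring from each match — 2 in all.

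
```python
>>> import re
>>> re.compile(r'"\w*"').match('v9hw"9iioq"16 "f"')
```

With `match`, the pattern is implicitly anchored at the beginning.
Here the string doesn't start with a match, so the call returns None.

None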